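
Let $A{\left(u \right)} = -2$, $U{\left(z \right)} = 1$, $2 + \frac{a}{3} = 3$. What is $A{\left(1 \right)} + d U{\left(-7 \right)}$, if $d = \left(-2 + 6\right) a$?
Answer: $10$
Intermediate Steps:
$a = 3$ ($a = -6 + 3 \cdot 3 = -6 + 9 = 3$)
$d = 12$ ($d = \left(-2 + 6\right) 3 = 4 \cdot 3 = 12$)
$A{\left(1 \right)} + d U{\left(-7 \right)} = -2 + 12 \cdot 1 = -2 + 12 = 10$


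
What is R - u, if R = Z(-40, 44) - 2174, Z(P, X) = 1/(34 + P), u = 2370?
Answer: -27265/6 ≈ -4544.2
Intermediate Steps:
R = -13045/6 (R = 1/(34 - 40) - 2174 = 1/(-6) - 2174 = -1/6 - 2174 = -13045/6 ≈ -2174.2)
R - u = -13045/6 - 1*2370 = -13045/6 - 2370 = -27265/6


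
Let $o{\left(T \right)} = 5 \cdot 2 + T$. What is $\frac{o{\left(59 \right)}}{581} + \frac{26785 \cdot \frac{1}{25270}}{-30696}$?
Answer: $\frac{1528768697}{12876419472} \approx 0.11873$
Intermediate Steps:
$o{\left(T \right)} = 10 + T$
$\frac{o{\left(59 \right)}}{581} + \frac{26785 \cdot \frac{1}{25270}}{-30696} = \frac{10 + 59}{581} + \frac{26785 \cdot \frac{1}{25270}}{-30696} = 69 \cdot \frac{1}{581} + 26785 \cdot \frac{1}{25270} \left(- \frac{1}{30696}\right) = \frac{69}{581} + \frac{5357}{5054} \left(- \frac{1}{30696}\right) = \frac{69}{581} - \frac{5357}{155137584} = \frac{1528768697}{12876419472}$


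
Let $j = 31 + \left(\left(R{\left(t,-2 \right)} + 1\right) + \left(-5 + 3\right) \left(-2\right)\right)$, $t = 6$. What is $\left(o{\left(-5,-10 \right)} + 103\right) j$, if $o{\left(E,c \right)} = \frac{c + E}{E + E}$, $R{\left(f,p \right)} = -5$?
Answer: $\frac{6479}{2} \approx 3239.5$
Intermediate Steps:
$o{\left(E,c \right)} = \frac{E + c}{2 E}$
$j = 31$ ($j = 31 + \left(\left(-5 + 1\right) + \left(-5 + 3\right) \left(-2\right)\right) = 31 - 0 = 31 + \left(-4 + 4\right) = 31 + 0 = 31$)
$\left(o{\left(-5,-10 \right)} + 103\right) j = \left(\frac{-5 - 10}{2 \left(-5\right)} + 103\right) 31 = \left(\frac{1}{2} \left(- \frac{1}{5}\right) \left(-15\right) + 103\right) 31 = \left(\frac{3}{2} + 103\right) 31 = \frac{209}{2} \cdot 31 = \frac{6479}{2}$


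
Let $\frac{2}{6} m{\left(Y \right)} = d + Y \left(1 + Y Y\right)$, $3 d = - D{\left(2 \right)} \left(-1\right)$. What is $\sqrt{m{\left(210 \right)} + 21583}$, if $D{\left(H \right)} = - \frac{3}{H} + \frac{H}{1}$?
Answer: $\frac{\sqrt{111220854}}{2} \approx 5273.1$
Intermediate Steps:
$D{\left(H \right)} = H - \frac{3}{H}$ ($D{\left(H \right)} = - \frac{3}{H} + H 1 = - \frac{3}{H} + H = H - \frac{3}{H}$)
$d = \frac{1}{6}$ ($d = \frac{- (2 - \frac{3}{2}) \left(-1\right)}{3} = \frac{\left(-1\right) \frac{1}{2} \left(-1\right)}{3} = \frac{\left(- \frac{1}{2}\right) \left(-1\right)}{3} = \frac{1}{3} \cdot \frac{1}{2} = \frac{1}{6} \approx 0.16667$)
$m{\left(Y \right)} = \frac{1}{2} + 3 Y \left(1 + Y^{2}\right)$ ($m{\left(Y \right)} = 3 \left(\frac{1}{6} + Y \left(1 + Y Y\right)\right) = 3 \left(\frac{1}{6} + Y \left(1 + Y^{2}\right)\right) = \frac{1}{2} + 3 Y \left(1 + Y^{2}\right)$)
$\sqrt{m{\left(210 \right)} + 21583} = \sqrt{\left(\frac{1}{2} + 3 \cdot 210 + 3 \cdot 210^{3}\right) + 21583} = \sqrt{\left(\frac{1}{2} + 630 + 3 \cdot 9261000\right) + 21583} = \sqrt{\left(\frac{1}{2} + 630 + 27783000\right) + 21583} = \sqrt{\frac{55567261}{2} + 21583} = \sqrt{\frac{55610427}{2}} = \frac{\sqrt{111220854}}{2}$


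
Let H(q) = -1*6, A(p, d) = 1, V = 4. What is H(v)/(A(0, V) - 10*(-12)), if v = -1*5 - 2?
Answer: -6/121 ≈ -0.049587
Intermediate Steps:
v = -7 (v = -5 - 2 = -7)
H(q) = -6
H(v)/(A(0, V) - 10*(-12)) = -6/(1 - 10*(-12)) = -6/(1 + 120) = -6/121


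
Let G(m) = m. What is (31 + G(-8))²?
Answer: 529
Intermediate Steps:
(31 + G(-8))² = (31 - 8)² = 23² = 529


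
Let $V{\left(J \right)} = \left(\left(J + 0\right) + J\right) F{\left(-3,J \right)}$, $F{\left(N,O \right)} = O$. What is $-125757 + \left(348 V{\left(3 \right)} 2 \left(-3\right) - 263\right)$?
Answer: $-163604$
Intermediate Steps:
$V{\left(J \right)} = 2 J^{2}$ ($V{\left(J \right)} = \left(\left(J + 0\right) + J\right) J = \left(J + J\right) J = 2 J J = 2 J^{2}$)
$-125757 + \left(348 V{\left(3 \right)} 2 \left(-3\right) - 263\right) = -125757 + \left(348 \cdot 2 \cdot 3^{2} \cdot 2 \left(-3\right) - 263\right) = -125757 + \left(348 \cdot 2 \cdot 9 \cdot 2 \left(-3\right) - 263\right) = -125757 + \left(348 \cdot 18 \cdot 2 \left(-3\right) - 263\right) = -125757 + \left(348 \cdot 36 \left(-3\right) - 263\right) = -125757 + \left(348 \left(-108\right) - 263\right) = -125757 - 37847 = -163604$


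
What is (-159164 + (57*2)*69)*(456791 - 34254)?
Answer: -63929003026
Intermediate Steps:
(-159164 + (57*2)*69)*(456791 - 34254) = (-159164 + 114*69)*422537 = (-159164 + 7866)*422537 = -151298*422537 = -63929003026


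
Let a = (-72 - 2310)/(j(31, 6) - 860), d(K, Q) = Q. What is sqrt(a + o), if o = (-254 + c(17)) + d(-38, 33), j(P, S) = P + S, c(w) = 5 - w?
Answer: I*sqrt(155857271)/823 ≈ 15.169*I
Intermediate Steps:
o = -233 (o = (-254 + (5 - 1*17)) + 33 = (-254 + (5 - 17)) + 33 = (-254 - 12) + 33 = -266 + 33 = -233)
a = 2382/823 (a = (-72 - 2310)/((31 + 6) - 860) = -2382/(37 - 860) = -2382/(-823) = -2382*(-1/823) = 2382/823 ≈ 2.8943)
sqrt(a + o) = sqrt(2382/823 - 233) = sqrt(-189377/823) = I*sqrt(155857271)/823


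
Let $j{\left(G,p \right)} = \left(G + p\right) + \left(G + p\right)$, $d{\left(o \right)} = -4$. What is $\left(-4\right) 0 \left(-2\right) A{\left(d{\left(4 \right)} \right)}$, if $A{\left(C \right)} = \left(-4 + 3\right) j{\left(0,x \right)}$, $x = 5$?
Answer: $0$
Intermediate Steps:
$j{\left(G,p \right)} = 2 G + 2 p$
$A{\left(C \right)} = -10$ ($A{\left(C \right)} = \left(-4 + 3\right) \left(2 \cdot 0 + 2 \cdot 5\right) = - (0 + 10) = \left(-1\right) 10 = -10$)
$\left(-4\right) 0 \left(-2\right) A{\left(d{\left(4 \right)} \right)} = \left(-4\right) 0 \left(-2\right) \left(-10\right) = 0 \left(-2\right) \left(-10\right) = 0 \left(-10\right) = 0$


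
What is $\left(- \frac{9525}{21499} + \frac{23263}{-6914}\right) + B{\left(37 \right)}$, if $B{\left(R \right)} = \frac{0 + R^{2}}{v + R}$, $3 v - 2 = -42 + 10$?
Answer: $\frac{188212102385}{4013390322} \approx 46.896$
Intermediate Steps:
$v = -10$ ($v = \frac{2}{3} + \frac{-42 + 10}{3} = \frac{2}{3} + \frac{1}{3} \left(-32\right) = \frac{2}{3} - \frac{32}{3} = -10$)
$B{\left(R \right)} = \frac{R^{2}}{-10 + R}$ ($B{\left(R \right)} = \frac{0 + R^{2}}{-10 + R} = \frac{R^{2}}{-10 + R}$)
$\left(- \frac{9525}{21499} + \frac{23263}{-6914}\right) + B{\left(37 \right)} = \left(- \frac{9525}{21499} + \frac{23263}{-6914}\right) + \frac{37^{2}}{-10 + 37} = \left(\left(-9525\right) \frac{1}{21499} + 23263 \left(- \frac{1}{6914}\right)\right) + \frac{1369}{27} = \left(- \frac{9525}{21499} - \frac{23263}{6914}\right) + 1369 \cdot \frac{1}{27} = - \frac{565987087}{148644086} + \frac{1369}{27} = \frac{188212102385}{4013390322}$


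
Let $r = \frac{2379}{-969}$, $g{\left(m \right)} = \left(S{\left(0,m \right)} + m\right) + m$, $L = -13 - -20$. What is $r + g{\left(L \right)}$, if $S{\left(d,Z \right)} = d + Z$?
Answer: $\frac{5990}{323} \approx 18.545$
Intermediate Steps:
$S{\left(d,Z \right)} = Z + d$
$L = 7$ ($L = -13 + 20 = 7$)
$g{\left(m \right)} = 3 m$ ($g{\left(m \right)} = \left(\left(m + 0\right) + m\right) + m = \left(m + m\right) + m = 2 m + m = 3 m$)
$r = - \frac{793}{323}$ ($r = 2379 \left(- \frac{1}{969}\right) = - \frac{793}{323} \approx -2.4551$)
$r + g{\left(L \right)} = - \frac{793}{323} + 3 \cdot 7 = - \frac{793}{323} + 21 = \frac{5990}{323}$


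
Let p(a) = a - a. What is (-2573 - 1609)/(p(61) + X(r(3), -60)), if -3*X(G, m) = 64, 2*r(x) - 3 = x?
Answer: 6273/32 ≈ 196.03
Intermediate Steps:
p(a) = 0
r(x) = 3/2 + x/2
X(G, m) = -64/3 (X(G, m) = -⅓*64 = -64/3)
(-2573 - 1609)/(p(61) + X(r(3), -60)) = (-2573 - 1609)/(0 - 64/3) = -4182/(-64/3) = -4182*(-3/64) = 6273/32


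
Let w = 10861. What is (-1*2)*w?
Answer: -21722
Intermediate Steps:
(-1*2)*w = -1*2*10861 = -2*10861 = -21722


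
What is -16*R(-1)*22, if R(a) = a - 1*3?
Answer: 1408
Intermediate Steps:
R(a) = -3 + a (R(a) = a - 3 = -3 + a)
-16*R(-1)*22 = -16*(-3 - 1)*22 = -16*(-4)*22 = 64*22 = 1408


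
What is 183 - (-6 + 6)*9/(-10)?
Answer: 183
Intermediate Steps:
183 - (-6 + 6)*9/(-10) = 183 - 0*9*(-1/10) = 183 - 0*(-9)/10 = 183 - 1*0 = 183 + 0 = 183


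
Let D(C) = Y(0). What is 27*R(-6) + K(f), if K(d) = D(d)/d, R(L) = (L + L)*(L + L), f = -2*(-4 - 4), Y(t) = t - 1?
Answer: 62207/16 ≈ 3887.9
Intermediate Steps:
Y(t) = -1 + t
D(C) = -1 (D(C) = -1 + 0 = -1)
f = 16 (f = -2*(-8) = 16)
R(L) = 4*L² (R(L) = (2*L)*(2*L) = 4*L²)
K(d) = -1/d
27*R(-6) + K(f) = 27*(4*(-6)²) - 1/16 = 27*(4*36) - 1*1/16 = 27*144 - 1/16 = 3888 - 1/16 = 62207/16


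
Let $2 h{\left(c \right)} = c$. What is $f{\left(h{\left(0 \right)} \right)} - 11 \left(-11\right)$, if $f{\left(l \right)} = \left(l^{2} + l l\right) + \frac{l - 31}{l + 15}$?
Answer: $\frac{1784}{15} \approx 118.93$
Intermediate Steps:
$h{\left(c \right)} = \frac{c}{2}$
$f{\left(l \right)} = 2 l^{2} + \frac{-31 + l}{15 + l}$ ($f{\left(l \right)} = \left(l^{2} + l^{2}\right) + \frac{-31 + l}{15 + l} = 2 l^{2} + \frac{-31 + l}{15 + l}$)
$f{\left(h{\left(0 \right)} \right)} - 11 \left(-11\right) = \frac{-31 + \frac{1}{2} \cdot 0 + 2 \left(\frac{1}{2} \cdot 0\right)^{3} + 30 \left(\frac{1}{2} \cdot 0\right)^{2}}{15 + \frac{1}{2} \cdot 0} - 11 \left(-11\right) = \frac{-31 + 0 + 2 \cdot 0^{3} + 30 \cdot 0^{2}}{15 + 0} - -121 = \frac{-31 + 0 + 2 \cdot 0 + 30 \cdot 0}{15} + 121 = \frac{-31 + 0 + 0 + 0}{15} + 121 = \frac{1}{15} \left(-31\right) + 121 = - \frac{31}{15} + 121 = \frac{1784}{15}$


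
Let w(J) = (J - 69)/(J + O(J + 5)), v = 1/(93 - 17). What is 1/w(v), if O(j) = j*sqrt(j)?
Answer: -1/5243 - 381*sqrt(7239)/199234 ≈ -0.16290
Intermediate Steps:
O(j) = j**(3/2)
v = 1/76 ≈ 0.013158
w(J) = (-69 + J)/(J + (5 + J)**(3/2)) (w(J) = (J - 69)/(J + (J + 5)**(3/2)) = (-69 + J)/(J + (5 + J)**(3/2)))
1/w(v) = 1/((-69 + 1/76)/(1/76 + (5 + 1/76)**(3/2))) = 1/(-5243/76/(1/76 + (381/76)**(3/2))) = 1/(-5243/76/(1/76 + 381*sqrt(7239)/2888)) = 1/(-5243/(76*(1/76 + 381*sqrt(7239)/2888))) = -1/5243 - 381*sqrt(7239)/199234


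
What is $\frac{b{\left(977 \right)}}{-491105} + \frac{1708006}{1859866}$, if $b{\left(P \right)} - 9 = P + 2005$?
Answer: $\frac{416623713712}{456694745965} \approx 0.91226$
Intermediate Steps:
$b{\left(P \right)} = 2014 + P$ ($b{\left(P \right)} = 9 + \left(P + 2005\right) = 9 + \left(2005 + P\right) = 2014 + P$)
$\frac{b{\left(977 \right)}}{-491105} + \frac{1708006}{1859866} = \frac{2014 + 977}{-491105} + \frac{1708006}{1859866} = 2991 \left(- \frac{1}{491105}\right) + 1708006 \cdot \frac{1}{1859866} = - \frac{2991}{491105} + \frac{854003}{929933} = \frac{416623713712}{456694745965}$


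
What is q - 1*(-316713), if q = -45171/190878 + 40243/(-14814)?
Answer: 74629204196404/235638891 ≈ 3.1671e+5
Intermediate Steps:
q = -695888879/235638891 (q = -45171*1/190878 + 40243*(-1/14814) = -15057/63626 - 40243/14814 = -695888879/235638891 ≈ -2.9532)
q - 1*(-316713) = -695888879/235638891 - 1*(-316713) = -695888879/235638891 + 316713 = 74629204196404/235638891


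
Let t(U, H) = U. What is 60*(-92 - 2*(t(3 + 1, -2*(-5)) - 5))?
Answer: -5400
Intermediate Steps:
60*(-92 - 2*(t(3 + 1, -2*(-5)) - 5)) = 60*(-92 - 2*((3 + 1) - 5)) = 60*(-92 - 2*(4 - 5)) = 60*(-92 - 2*(-1)) = 60*(-92 + 2) = 60*(-90) = -5400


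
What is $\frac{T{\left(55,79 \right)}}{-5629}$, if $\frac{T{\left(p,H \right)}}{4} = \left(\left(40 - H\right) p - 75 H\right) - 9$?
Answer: $\frac{32316}{5629} \approx 5.741$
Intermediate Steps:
$T{\left(p,H \right)} = -36 - 300 H + 4 p \left(40 - H\right)$ ($T{\left(p,H \right)} = 4 \left(\left(\left(40 - H\right) p - 75 H\right) - 9\right) = 4 \left(\left(p \left(40 - H\right) - 75 H\right) - 9\right) = 4 \left(\left(- 75 H + p \left(40 - H\right)\right) - 9\right) = 4 \left(-9 - 75 H + p \left(40 - H\right)\right) = -36 - 300 H + 4 p \left(40 - H\right)$)
$\frac{T{\left(55,79 \right)}}{-5629} = \frac{-36 - 23700 + 160 \cdot 55 - 316 \cdot 55}{-5629} = \left(-36 - 23700 + 8800 - 17380\right) \left(- \frac{1}{5629}\right) = \left(-32316\right) \left(- \frac{1}{5629}\right) = \frac{32316}{5629}$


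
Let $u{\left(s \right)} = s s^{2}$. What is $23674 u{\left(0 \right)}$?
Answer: $0$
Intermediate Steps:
$u{\left(s \right)} = s^{3}$
$23674 u{\left(0 \right)} = 23674 \cdot 0^{3} = 23674 \cdot 0 = 0$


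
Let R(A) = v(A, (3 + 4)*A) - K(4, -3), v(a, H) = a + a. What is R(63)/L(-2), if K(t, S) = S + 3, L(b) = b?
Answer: -63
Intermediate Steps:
K(t, S) = 3 + S
v(a, H) = 2*a
R(A) = 2*A (R(A) = 2*A - (3 - 3) = 2*A - 1*0 = 2*A + 0 = 2*A)
R(63)/L(-2) = (2*63)/(-2) = 126*(-½) = -63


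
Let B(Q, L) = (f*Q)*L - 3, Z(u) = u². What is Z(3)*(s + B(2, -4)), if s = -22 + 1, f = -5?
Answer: 144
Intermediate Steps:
s = -21
B(Q, L) = -3 - 5*L*Q (B(Q, L) = (-5*Q)*L - 3 = -5*L*Q - 3 = -3 - 5*L*Q)
Z(3)*(s + B(2, -4)) = 3²*(-21 + (-3 - 5*(-4)*2)) = 9*(-21 + (-3 + 40)) = 9*(-21 + 37) = 9*16 = 144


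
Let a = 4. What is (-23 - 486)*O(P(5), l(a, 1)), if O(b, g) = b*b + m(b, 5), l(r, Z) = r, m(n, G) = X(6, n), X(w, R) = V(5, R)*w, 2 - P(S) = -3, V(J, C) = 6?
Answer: -31049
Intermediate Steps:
P(S) = 5 (P(S) = 2 - 1*(-3) = 2 + 3 = 5)
X(w, R) = 6*w
m(n, G) = 36 (m(n, G) = 6*6 = 36)
O(b, g) = 36 + b² (O(b, g) = b*b + 36 = b² + 36 = 36 + b²)
(-23 - 486)*O(P(5), l(a, 1)) = (-23 - 486)*(36 + 5²) = -509*(36 + 25) = -509*61 = -31049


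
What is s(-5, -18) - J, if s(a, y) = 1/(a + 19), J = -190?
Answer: 2661/14 ≈ 190.07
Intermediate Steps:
s(a, y) = 1/(19 + a)
s(-5, -18) - J = 1/(19 - 5) - 1*(-190) = 1/14 + 190 = 2661/14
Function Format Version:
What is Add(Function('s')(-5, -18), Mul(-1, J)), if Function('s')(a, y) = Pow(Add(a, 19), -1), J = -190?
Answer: Rational(2661, 14) ≈ 190.07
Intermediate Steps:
Function('s')(a, y) = Pow(Add(19, a), -1)
Add(Function('s')(-5, -18), Mul(-1, J)) = Add(Pow(Add(19, -5), -1), Mul(-1, -190)) = Add(Pow(14, -1), 190) = Add(Rational(1, 14), 190) = Rational(2661, 14)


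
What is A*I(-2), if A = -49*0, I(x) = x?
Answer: 0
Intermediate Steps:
A = 0
A*I(-2) = 0*(-2) = 0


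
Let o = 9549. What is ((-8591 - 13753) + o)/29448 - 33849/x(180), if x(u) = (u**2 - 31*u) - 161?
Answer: -445962419/261684744 ≈ -1.7042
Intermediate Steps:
x(u) = -161 + u**2 - 31*u
((-8591 - 13753) + o)/29448 - 33849/x(180) = ((-8591 - 13753) + 9549)/29448 - 33849/(-161 + 180**2 - 31*180) = (-22344 + 9549)*(1/29448) - 33849/(-161 + 32400 - 5580) = -12795*1/29448 - 33849/26659 = -4265/9816 - 33849*1/26659 = -4265/9816 - 33849/26659 = -445962419/261684744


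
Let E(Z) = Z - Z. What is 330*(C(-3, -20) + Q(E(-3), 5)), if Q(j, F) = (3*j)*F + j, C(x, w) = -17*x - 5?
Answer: 15180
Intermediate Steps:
C(x, w) = -5 - 17*x
E(Z) = 0
Q(j, F) = j + 3*F*j (Q(j, F) = 3*F*j + j = j + 3*F*j)
330*(C(-3, -20) + Q(E(-3), 5)) = 330*((-5 - 17*(-3)) + 0*(1 + 3*5)) = 330*((-5 + 51) + 0*(1 + 15)) = 330*(46 + 0*16) = 330*(46 + 0) = 330*46 = 15180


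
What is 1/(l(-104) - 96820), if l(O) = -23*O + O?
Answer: -1/94532 ≈ -1.0578e-5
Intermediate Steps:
l(O) = -22*O
1/(l(-104) - 96820) = 1/(-22*(-104) - 96820) = 1/(2288 - 96820) = 1/(-94532) = -1/94532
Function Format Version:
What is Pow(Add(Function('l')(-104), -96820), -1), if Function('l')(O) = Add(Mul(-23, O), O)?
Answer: Rational(-1, 94532) ≈ -1.0578e-5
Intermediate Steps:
Function('l')(O) = Mul(-22, O)
Pow(Add(Function('l')(-104), -96820), -1) = Pow(Add(Mul(-22, -104), -96820), -1) = Pow(Add(2288, -96820), -1) = Pow(-94532, -1) = Rational(-1, 94532)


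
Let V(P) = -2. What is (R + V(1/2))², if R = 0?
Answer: 4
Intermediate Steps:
(R + V(1/2))² = (0 - 2)² = (-2)² = 4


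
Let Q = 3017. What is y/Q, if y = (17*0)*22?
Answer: 0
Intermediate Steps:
y = 0 (y = 0*22 = 0)
y/Q = 0/3017 = 0*(1/3017) = 0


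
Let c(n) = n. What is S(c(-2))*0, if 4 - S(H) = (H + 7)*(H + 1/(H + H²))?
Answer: 0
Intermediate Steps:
S(H) = 4 - (7 + H)*(H + 1/(H + H²)) (S(H) = 4 - (H + 7)*(H + 1/(H + H²)) = 4 - (7 + H)*(H + 1/(H + H²)))
S(c(-2))*0 = ((-7 - 1*(-2)⁴ - 8*(-2)³ - 3*(-2)² + 3*(-2))/((-2)*(1 - 2)))*0 = -½*(-7 - 1*16 - 8*(-8) - 3*4 - 6)/(-1)*0 = -½*(-1)*(-7 - 16 + 64 - 12 - 6)*0 = -½*(-1)*23*0 = (23/2)*0 = 0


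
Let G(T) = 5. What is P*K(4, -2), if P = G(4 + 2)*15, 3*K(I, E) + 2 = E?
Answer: -100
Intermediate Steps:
K(I, E) = -⅔ + E/3
P = 75 (P = 5*15 = 75)
P*K(4, -2) = 75*(-⅔ + (⅓)*(-2)) = 75*(-⅔ - ⅔) = 75*(-4/3) = -100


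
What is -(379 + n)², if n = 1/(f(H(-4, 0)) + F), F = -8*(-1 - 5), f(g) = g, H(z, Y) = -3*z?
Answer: -517153081/3600 ≈ -1.4365e+5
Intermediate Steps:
F = 48 (F = -8*(-6) = 48)
n = 1/60 (n = 1/(-3*(-4) + 48) = 1/(12 + 48) = 1/60 ≈ 0.016667)
-(379 + n)² = -(379 + 1/60)² = -(22741/60)² = -1*517153081/3600 = -517153081/3600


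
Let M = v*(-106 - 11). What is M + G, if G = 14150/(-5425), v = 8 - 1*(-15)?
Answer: -584513/217 ≈ -2693.6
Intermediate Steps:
v = 23 (v = 8 + 15 = 23)
G = -566/217 (G = 14150*(-1/5425) = -566/217 ≈ -2.6083)
M = -2691 (M = 23*(-106 - 11) = 23*(-117) = -2691)
M + G = -2691 - 566/217 = -584513/217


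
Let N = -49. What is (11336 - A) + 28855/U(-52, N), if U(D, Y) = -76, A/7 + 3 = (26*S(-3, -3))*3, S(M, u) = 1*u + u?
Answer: 1083253/76 ≈ 14253.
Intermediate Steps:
S(M, u) = 2*u (S(M, u) = u + u = 2*u)
A = -3297 (A = -21 + 7*((26*(2*(-3)))*3) = -21 + 7*((26*(-6))*3) = -21 + 7*(-156*3) = -21 + 7*(-468) = -21 - 3276 = -3297)
(11336 - A) + 28855/U(-52, N) = (11336 - 1*(-3297)) + 28855/(-76) = (11336 + 3297) + 28855*(-1/76) = 14633 - 28855/76 = 1083253/76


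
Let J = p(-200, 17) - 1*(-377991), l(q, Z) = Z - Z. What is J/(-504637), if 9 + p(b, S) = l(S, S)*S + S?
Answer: -377999/504637 ≈ -0.74905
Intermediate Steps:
l(q, Z) = 0
p(b, S) = -9 + S (p(b, S) = -9 + (0*S + S) = -9 + (0 + S) = -9 + S)
J = 377999 (J = (-9 + 17) - 1*(-377991) = 8 + 377991 = 377999)
J/(-504637) = 377999/(-504637) = 377999*(-1/504637) = -377999/504637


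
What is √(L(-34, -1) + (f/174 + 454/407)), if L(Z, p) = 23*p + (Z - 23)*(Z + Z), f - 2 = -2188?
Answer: 2*√1204131944829/35409 ≈ 61.980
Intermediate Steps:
f = -2186 (f = 2 - 2188 = -2186)
L(Z, p) = 23*p + 2*Z*(-23 + Z) (L(Z, p) = 23*p + (-23 + Z)*(2*Z) = 23*p + 2*Z*(-23 + Z))
√(L(-34, -1) + (f/174 + 454/407)) = √((-46*(-34) + 2*(-34)² + 23*(-1)) + (-2186/174 + 454/407)) = √((1564 + 2*1156 - 23) + (-2186*1/174 + 454*(1/407))) = √((1564 + 2312 - 23) + (-1093/87 + 454/407)) = √(3853 - 405353/35409) = √(136025524/35409) = 2*√1204131944829/35409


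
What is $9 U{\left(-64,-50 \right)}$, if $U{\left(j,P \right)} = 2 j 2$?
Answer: $-2304$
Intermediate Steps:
$U{\left(j,P \right)} = 4 j$
$9 U{\left(-64,-50 \right)} = 9 \cdot 4 \left(-64\right) = 9 \left(-256\right) = -2304$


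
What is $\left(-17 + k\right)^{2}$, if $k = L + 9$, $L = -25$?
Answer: $1089$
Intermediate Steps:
$k = -16$ ($k = -25 + 9 = -16$)
$\left(-17 + k\right)^{2} = \left(-17 - 16\right)^{2} = \left(-33\right)^{2} = 1089$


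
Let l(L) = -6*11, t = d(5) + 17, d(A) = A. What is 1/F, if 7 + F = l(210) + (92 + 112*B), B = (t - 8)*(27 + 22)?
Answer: 1/76851 ≈ 1.3012e-5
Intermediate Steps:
t = 22 (t = 5 + 17 = 22)
l(L) = -66
B = 686 (B = (22 - 8)*(27 + 22) = 14*49 = 686)
F = 76851 (F = -7 + (-66 + (92 + 112*686)) = -7 + (-66 + (92 + 76832)) = -7 + (-66 + 76924) = -7 + 76858 = 76851)
1/F = 1/76851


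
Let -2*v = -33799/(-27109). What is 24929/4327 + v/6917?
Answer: 9348874562401/1622737095262 ≈ 5.7612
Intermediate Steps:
v = -33799/54218 (v = -(-33799)/(2*(-27109)) = -(-33799)*(-1)/(2*27109) = -½*33799/27109 = -33799/54218 ≈ -0.62339)
24929/4327 + v/6917 = 24929/4327 - 33799/54218/6917 = 24929*(1/4327) - 33799/54218*1/6917 = 24929/4327 - 33799/375025906 = 9348874562401/1622737095262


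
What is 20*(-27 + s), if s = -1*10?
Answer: -740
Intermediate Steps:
s = -10
20*(-27 + s) = 20*(-27 - 10) = 20*(-37) = -740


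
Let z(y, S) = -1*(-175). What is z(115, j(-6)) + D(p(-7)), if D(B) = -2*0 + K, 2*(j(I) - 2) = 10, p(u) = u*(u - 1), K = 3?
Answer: 178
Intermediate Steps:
p(u) = u*(-1 + u)
j(I) = 7 (j(I) = 2 + (1/2)*10 = 2 + 5 = 7)
D(B) = 3 (D(B) = -2*0 + 3 = 0 + 3 = 3)
z(y, S) = 175
z(115, j(-6)) + D(p(-7)) = 175 + 3 = 178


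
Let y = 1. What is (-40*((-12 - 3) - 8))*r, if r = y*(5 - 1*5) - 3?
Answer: -2760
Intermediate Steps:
r = -3 (r = 1*(5 - 1*5) - 3 = 1*(5 - 5) - 3 = 1*0 - 3 = 0 - 3 = -3)
(-40*((-12 - 3) - 8))*r = -40*((-12 - 3) - 8)*(-3) = -40*(-15 - 8)*(-3) = -40*(-23)*(-3) = 920*(-3) = -2760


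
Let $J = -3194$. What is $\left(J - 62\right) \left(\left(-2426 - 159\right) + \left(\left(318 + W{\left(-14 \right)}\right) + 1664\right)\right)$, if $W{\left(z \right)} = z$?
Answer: $2008952$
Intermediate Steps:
$\left(J - 62\right) \left(\left(-2426 - 159\right) + \left(\left(318 + W{\left(-14 \right)}\right) + 1664\right)\right) = \left(-3194 - 62\right) \left(\left(-2426 - 159\right) + \left(\left(318 - 14\right) + 1664\right)\right) = \left(-3194 - 62\right) \left(\left(-2426 - 159\right) + \left(304 + 1664\right)\right) = \left(-3194 - 62\right) \left(-2585 + 1968\right) = \left(-3256\right) \left(-617\right) = 2008952$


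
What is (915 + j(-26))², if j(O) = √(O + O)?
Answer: 837173 + 3660*I*√13 ≈ 8.3717e+5 + 13196.0*I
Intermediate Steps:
j(O) = √2*√O (j(O) = √(2*O) = √2*√O)
(915 + j(-26))² = (915 + √2*√(-26))² = (915 + √2*(I*√26))² = (915 + 2*I*√13)²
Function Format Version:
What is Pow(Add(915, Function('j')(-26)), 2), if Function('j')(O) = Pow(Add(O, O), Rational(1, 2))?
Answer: Add(837173, Mul(3660, I, Pow(13, Rational(1, 2)))) ≈ Add(8.3717e+5, Mul(13196., I))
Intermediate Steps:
Function('j')(O) = Mul(Pow(2, Rational(1, 2)), Pow(O, Rational(1, 2))) (Function('j')(O) = Pow(Mul(2, O), Rational(1, 2)) = Mul(Pow(2, Rational(1, 2)), Pow(O, Rational(1, 2))))
Pow(Add(915, Function('j')(-26)), 2) = Pow(Add(915, Mul(Pow(2, Rational(1, 2)), Pow(-26, Rational(1, 2)))), 2) = Pow(Add(915, Mul(Pow(2, Rational(1, 2)), Mul(I, Pow(26, Rational(1, 2))))), 2) = Pow(Add(915, Mul(2, I, Pow(13, Rational(1, 2)))), 2)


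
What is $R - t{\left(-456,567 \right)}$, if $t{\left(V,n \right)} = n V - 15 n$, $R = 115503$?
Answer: $382560$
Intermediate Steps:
$t{\left(V,n \right)} = - 15 n + V n$ ($t{\left(V,n \right)} = V n - 15 n = - 15 n + V n$)
$R - t{\left(-456,567 \right)} = 115503 - 567 \left(-15 - 456\right) = 115503 - 567 \left(-471\right) = 115503 - -267057 = 115503 + 267057 = 382560$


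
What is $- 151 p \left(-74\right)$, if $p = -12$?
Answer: $-134088$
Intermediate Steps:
$- 151 p \left(-74\right) = - 151 \left(\left(-12\right) \left(-74\right)\right) = \left(-151\right) 888 = -134088$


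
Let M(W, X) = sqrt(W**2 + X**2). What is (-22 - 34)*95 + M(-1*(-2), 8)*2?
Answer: -5320 + 4*sqrt(17) ≈ -5303.5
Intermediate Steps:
(-22 - 34)*95 + M(-1*(-2), 8)*2 = (-22 - 34)*95 + sqrt((-1*(-2))**2 + 8**2)*2 = -56*95 + sqrt(2**2 + 64)*2 = -5320 + sqrt(4 + 64)*2 = -5320 + sqrt(68)*2 = -5320 + (2*sqrt(17))*2 = -5320 + 4*sqrt(17)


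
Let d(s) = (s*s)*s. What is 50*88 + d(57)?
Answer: 189593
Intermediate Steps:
d(s) = s³ (d(s) = s²*s = s³)
50*88 + d(57) = 50*88 + 57³ = 4400 + 185193 = 189593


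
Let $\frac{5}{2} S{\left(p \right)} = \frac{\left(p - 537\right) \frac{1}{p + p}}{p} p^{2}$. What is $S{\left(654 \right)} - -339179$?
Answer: $\frac{1696012}{5} \approx 3.392 \cdot 10^{5}$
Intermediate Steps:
$S{\left(p \right)} = - \frac{537}{5} + \frac{p}{5}$ ($S{\left(p \right)} = \frac{2 \frac{\left(p - 537\right) \frac{1}{p + p}}{p} p^{2}}{5} = \frac{2 \frac{\left(-537 + p\right) \frac{1}{2 p}}{p} p^{2}}{5} = \frac{2 \frac{\frac{1}{2} \frac{1}{p} \left(-537 + p\right)}{p} p^{2}}{5} = \frac{2 \frac{-537 + p}{2 p^{2}} p^{2}}{5} = \frac{2 \left(- \frac{537}{2} + \frac{p}{2}\right)}{5} = - \frac{537}{5} + \frac{p}{5}$)
$S{\left(654 \right)} - -339179 = \left(- \frac{537}{5} + \frac{1}{5} \cdot 654\right) - -339179 = \left(- \frac{537}{5} + \frac{654}{5}\right) + 339179 = \frac{117}{5} + 339179 = \frac{1696012}{5}$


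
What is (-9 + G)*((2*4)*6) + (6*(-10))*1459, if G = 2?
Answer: -87876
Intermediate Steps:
(-9 + G)*((2*4)*6) + (6*(-10))*1459 = (-9 + 2)*((2*4)*6) + (6*(-10))*1459 = -56*6 - 60*1459 = -7*48 - 87540 = -336 - 87540 = -87876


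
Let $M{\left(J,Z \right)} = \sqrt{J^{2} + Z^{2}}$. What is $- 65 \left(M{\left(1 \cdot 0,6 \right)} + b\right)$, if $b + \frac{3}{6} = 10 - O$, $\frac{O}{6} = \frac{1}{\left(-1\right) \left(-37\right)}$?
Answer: $- \frac{73775}{74} \approx -996.96$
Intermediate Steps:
$O = \frac{6}{37}$ ($O = \frac{6}{\left(-1\right) \left(-37\right)} = \frac{6}{37} \approx 0.16216$)
$b = \frac{691}{74}$ ($b = - \frac{1}{2} + \left(10 - \frac{6}{37}\right) = - \frac{1}{2} + \frac{364}{37} = \frac{691}{74} \approx 9.3378$)
$- 65 \left(M{\left(1 \cdot 0,6 \right)} + b\right) = - 65 \left(\sqrt{\left(1 \cdot 0\right)^{2} + 6^{2}} + \frac{691}{74}\right) = - 65 \left(\sqrt{0^{2} + 36} + \frac{691}{74}\right) = - 65 \left(\sqrt{0 + 36} + \frac{691}{74}\right) = - 65 \left(\sqrt{36} + \frac{691}{74}\right) = - 65 \left(6 + \frac{691}{74}\right) = \left(-65\right) \frac{1135}{74} = - \frac{73775}{74}$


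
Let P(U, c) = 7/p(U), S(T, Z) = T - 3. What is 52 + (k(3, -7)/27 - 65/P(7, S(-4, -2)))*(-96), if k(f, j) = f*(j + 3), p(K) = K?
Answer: 19004/3 ≈ 6334.7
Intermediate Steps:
k(f, j) = f*(3 + j)
S(T, Z) = -3 + T
P(U, c) = 7/U
52 + (k(3, -7)/27 - 65/P(7, S(-4, -2)))*(-96) = 52 + ((3*(3 - 7))/27 - 65/1)*(-96) = 52 + ((3*(-4))*(1/27) - 65/1)*(-96) = 52 + (-12*1/27 - 65/1)*(-96) = 52 + (-4/9 - 65*1)*(-96) = 52 + (-4/9 - 65)*(-96) = 52 - 589/9*(-96) = 52 + 18848/3 = 19004/3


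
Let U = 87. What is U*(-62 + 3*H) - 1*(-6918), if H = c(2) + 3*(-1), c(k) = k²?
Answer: 1785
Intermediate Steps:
H = 1 (H = 2² + 3*(-1) = 4 - 3 = 1)
U*(-62 + 3*H) - 1*(-6918) = 87*(-62 + 3*1) - 1*(-6918) = 87*(-62 + 3) + 6918 = 87*(-59) + 6918 = -5133 + 6918 = 1785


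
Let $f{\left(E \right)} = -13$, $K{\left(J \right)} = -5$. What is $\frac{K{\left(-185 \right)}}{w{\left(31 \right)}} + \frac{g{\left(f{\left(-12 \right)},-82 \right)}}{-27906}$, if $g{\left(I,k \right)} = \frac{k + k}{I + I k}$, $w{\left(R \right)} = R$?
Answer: $- \frac{73460003}{455467779} \approx -0.16128$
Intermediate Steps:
$g{\left(I,k \right)} = \frac{2 k}{I + I k}$
$\frac{K{\left(-185 \right)}}{w{\left(31 \right)}} + \frac{g{\left(f{\left(-12 \right)},-82 \right)}}{-27906} = - \frac{5}{31} + \frac{2 \left(-82\right) \frac{1}{-13} \frac{1}{1 - 82}}{-27906} = \left(-5\right) \frac{1}{31} + 2 \left(-82\right) \left(- \frac{1}{13}\right) \frac{1}{-81} \left(- \frac{1}{27906}\right) = - \frac{5}{31} + 2 \left(-82\right) \left(- \frac{1}{13}\right) \left(- \frac{1}{81}\right) \left(- \frac{1}{27906}\right) = - \frac{5}{31} - - \frac{82}{14692509} = - \frac{5}{31} + \frac{82}{14692509} = - \frac{73460003}{455467779}$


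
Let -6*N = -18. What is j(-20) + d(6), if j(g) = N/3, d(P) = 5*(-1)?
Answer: -4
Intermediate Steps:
d(P) = -5
N = 3 (N = -⅙*(-18) = 3)
j(g) = 1 (j(g) = 3/3 = 3*(⅓) = 1)
j(-20) + d(6) = 1 - 5 = -4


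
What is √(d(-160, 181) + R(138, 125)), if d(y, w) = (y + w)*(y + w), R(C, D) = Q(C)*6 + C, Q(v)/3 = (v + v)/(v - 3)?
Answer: √15395/5 ≈ 24.815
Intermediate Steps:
Q(v) = 6*v/(-3 + v) (Q(v) = 3*((v + v)/(v - 3)) = 3*((2*v)/(-3 + v)) = 3*(2*v/(-3 + v)) = 6*v/(-3 + v))
R(C, D) = C + 36*C/(-3 + C) (R(C, D) = (6*C/(-3 + C))*6 + C = 36*C/(-3 + C) + C = C + 36*C/(-3 + C))
d(y, w) = (w + y)² (d(y, w) = (w + y)*(w + y) = (w + y)²)
√(d(-160, 181) + R(138, 125)) = √((181 - 160)² + 138*(33 + 138)/(-3 + 138)) = √(21² + 138*171/135) = √(441 + 138*(1/135)*171) = √(441 + 874/5) = √(3079/5) = √15395/5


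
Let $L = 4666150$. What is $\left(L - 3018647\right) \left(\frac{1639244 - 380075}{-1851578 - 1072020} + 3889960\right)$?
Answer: $\frac{18736521150894923233}{2923598} \approx 6.4087 \cdot 10^{12}$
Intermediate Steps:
$\left(L - 3018647\right) \left(\frac{1639244 - 380075}{-1851578 - 1072020} + 3889960\right) = \left(4666150 - 3018647\right) \left(\frac{1639244 - 380075}{-1851578 - 1072020} + 3889960\right) = 1647503 \left(\frac{1259169}{-2923598} + 3889960\right) = 1647503 \left(1259169 \left(- \frac{1}{2923598}\right) + 3889960\right) = 1647503 \left(- \frac{1259169}{2923598} + 3889960\right) = 1647503 \cdot \frac{11372678016911}{2923598} = \frac{18736521150894923233}{2923598}$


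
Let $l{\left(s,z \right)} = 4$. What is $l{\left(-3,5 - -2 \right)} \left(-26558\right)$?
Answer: $-106232$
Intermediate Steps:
$l{\left(-3,5 - -2 \right)} \left(-26558\right) = 4 \left(-26558\right) = -106232$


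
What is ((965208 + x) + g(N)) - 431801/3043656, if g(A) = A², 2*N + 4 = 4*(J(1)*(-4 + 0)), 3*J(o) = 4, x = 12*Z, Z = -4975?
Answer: 2756542763143/3043656 ≈ 9.0567e+5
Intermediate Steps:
x = -59700 (x = 12*(-4975) = -59700)
J(o) = 4/3 (J(o) = (⅓)*4 = 4/3)
N = -38/3 (N = -2 + (4*(4*(-4 + 0)/3))/2 = -2 + (4*((4/3)*(-4)))/2 = -2 + (4*(-16/3))/2 = -2 + (½)*(-64/3) = -2 - 32/3 = -38/3 ≈ -12.667)
((965208 + x) + g(N)) - 431801/3043656 = ((965208 - 59700) + (-38/3)²) - 431801/3043656 = (905508 + 1444/9) - 431801*1/3043656 = 8151016/9 - 431801/3043656 = 2756542763143/3043656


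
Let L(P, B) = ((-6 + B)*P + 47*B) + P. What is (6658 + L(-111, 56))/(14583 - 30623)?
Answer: -3629/16040 ≈ -0.22625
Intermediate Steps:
L(P, B) = P + 47*B + P*(-6 + B) (L(P, B) = (P*(-6 + B) + 47*B) + P = (47*B + P*(-6 + B)) + P = P + 47*B + P*(-6 + B))
(6658 + L(-111, 56))/(14583 - 30623) = (6658 + (-5*(-111) + 47*56 + 56*(-111)))/(14583 - 30623) = (6658 + (555 + 2632 - 6216))/(-16040) = (6658 - 3029)*(-1/16040) = 3629*(-1/16040) = -3629/16040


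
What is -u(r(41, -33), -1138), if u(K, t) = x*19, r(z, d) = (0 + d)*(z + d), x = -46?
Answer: 874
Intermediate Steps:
r(z, d) = d*(d + z)
u(K, t) = -874 (u(K, t) = -46*19 = -874)
-u(r(41, -33), -1138) = -1*(-874) = 874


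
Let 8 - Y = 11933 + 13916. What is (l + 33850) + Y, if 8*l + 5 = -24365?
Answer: 19851/4 ≈ 4962.8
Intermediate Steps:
Y = -25841 (Y = 8 - (11933 + 13916) = 8 - 1*25849 = 8 - 25849 = -25841)
l = -12185/4 (l = -5/8 + (1/8)*(-24365) = -5/8 - 24365/8 = -12185/4 ≈ -3046.3)
(l + 33850) + Y = (-12185/4 + 33850) - 25841 = 123215/4 - 25841 = 19851/4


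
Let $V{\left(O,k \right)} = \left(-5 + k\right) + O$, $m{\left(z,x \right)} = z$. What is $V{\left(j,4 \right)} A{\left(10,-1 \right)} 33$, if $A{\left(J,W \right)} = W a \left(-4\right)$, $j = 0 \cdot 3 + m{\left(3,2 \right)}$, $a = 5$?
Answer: $1320$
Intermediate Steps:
$j = 3$ ($j = 0 \cdot 3 + 3 = 0 + 3 = 3$)
$V{\left(O,k \right)} = -5 + O + k$
$A{\left(J,W \right)} = - 20 W$ ($A{\left(J,W \right)} = W 5 \left(-4\right) = 5 W \left(-4\right) = - 20 W$)
$V{\left(j,4 \right)} A{\left(10,-1 \right)} 33 = \left(-5 + 3 + 4\right) \left(\left(-20\right) \left(-1\right)\right) 33 = 2 \cdot 20 \cdot 33 = 40 \cdot 33 = 1320$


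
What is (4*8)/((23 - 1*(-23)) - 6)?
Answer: ⅘ ≈ 0.80000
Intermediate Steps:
(4*8)/((23 - 1*(-23)) - 6) = 32/((23 + 23) - 6) = 32/(46 - 6) = 32/40 = 32*(1/40) = ⅘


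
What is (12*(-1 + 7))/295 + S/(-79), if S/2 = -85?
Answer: 55838/23305 ≈ 2.3960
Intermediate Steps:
S = -170 (S = 2*(-85) = -170)
(12*(-1 + 7))/295 + S/(-79) = (12*(-1 + 7))/295 - 170/(-79) = (12*6)*(1/295) - 170*(-1/79) = 72*(1/295) + 170/79 = 72/295 + 170/79 = 55838/23305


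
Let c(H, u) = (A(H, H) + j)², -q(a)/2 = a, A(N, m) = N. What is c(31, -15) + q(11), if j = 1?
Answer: 1002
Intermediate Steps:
q(a) = -2*a
c(H, u) = (1 + H)² (c(H, u) = (H + 1)² = (1 + H)²)
c(31, -15) + q(11) = (1 + 31)² - 2*11 = 32² - 22 = 1024 - 22 = 1002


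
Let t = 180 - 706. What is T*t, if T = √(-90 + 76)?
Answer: -526*I*√14 ≈ -1968.1*I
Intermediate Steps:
t = -526
T = I*√14 (T = √(-14) = I*√14 ≈ 3.7417*I)
T*t = (I*√14)*(-526) = -526*I*√14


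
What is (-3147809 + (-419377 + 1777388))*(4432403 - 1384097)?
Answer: -5455851982188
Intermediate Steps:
(-3147809 + (-419377 + 1777388))*(4432403 - 1384097) = (-3147809 + 1358011)*3048306 = -1789798*3048306 = -5455851982188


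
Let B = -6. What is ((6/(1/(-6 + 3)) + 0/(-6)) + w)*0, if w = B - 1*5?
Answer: 0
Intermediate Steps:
w = -11 (w = -6 - 1*5 = -6 - 5 = -11)
((6/(1/(-6 + 3)) + 0/(-6)) + w)*0 = ((6/(1/(-6 + 3)) + 0/(-6)) - 11)*0 = ((6/(1/(-3)) + 0*(-1/6)) - 11)*0 = ((6/(-1/3) + 0) - 11)*0 = ((6*(-3) + 0) - 11)*0 = ((-18 + 0) - 11)*0 = (-18 - 11)*0 = -29*0 = 0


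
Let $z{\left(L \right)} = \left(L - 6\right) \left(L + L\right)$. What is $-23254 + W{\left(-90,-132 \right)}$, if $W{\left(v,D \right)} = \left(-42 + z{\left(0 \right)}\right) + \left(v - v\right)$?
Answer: $-23296$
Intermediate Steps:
$z{\left(L \right)} = 2 L \left(-6 + L\right)$ ($z{\left(L \right)} = \left(-6 + L\right) 2 L = 2 L \left(-6 + L\right)$)
$W{\left(v,D \right)} = -42$ ($W{\left(v,D \right)} = \left(-42 + 2 \cdot 0 \left(-6 + 0\right)\right) + \left(v - v\right) = \left(-42 + 2 \cdot 0 \left(-6\right)\right) + 0 = \left(-42 + 0\right) + 0 = -42 + 0 = -42$)
$-23254 + W{\left(-90,-132 \right)} = -23254 - 42 = -23296$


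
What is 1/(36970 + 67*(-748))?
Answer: -1/13146 ≈ -7.6069e-5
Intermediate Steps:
1/(36970 + 67*(-748)) = 1/(36970 - 50116) = 1/(-13146) = -1/13146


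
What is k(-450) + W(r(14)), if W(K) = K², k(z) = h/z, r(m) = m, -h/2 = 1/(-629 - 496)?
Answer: 49612499/253125 ≈ 196.00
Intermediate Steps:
h = 2/1125 (h = -2/(-629 - 496) = -2/(-1125) = -2*(-1/1125) = 2/1125 ≈ 0.0017778)
k(z) = 2/(1125*z)
k(-450) + W(r(14)) = (2/1125)/(-450) + 14² = (2/1125)*(-1/450) + 196 = -1/253125 + 196 = 49612499/253125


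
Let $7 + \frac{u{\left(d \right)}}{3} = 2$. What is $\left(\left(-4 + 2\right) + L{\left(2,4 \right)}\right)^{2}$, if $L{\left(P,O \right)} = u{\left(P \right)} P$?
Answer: $1024$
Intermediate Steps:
$u{\left(d \right)} = -15$ ($u{\left(d \right)} = -21 + 3 \cdot 2 = -21 + 6 = -15$)
$L{\left(P,O \right)} = - 15 P$
$\left(\left(-4 + 2\right) + L{\left(2,4 \right)}\right)^{2} = \left(\left(-4 + 2\right) - 30\right)^{2} = \left(-2 - 30\right)^{2} = \left(-32\right)^{2} = 1024$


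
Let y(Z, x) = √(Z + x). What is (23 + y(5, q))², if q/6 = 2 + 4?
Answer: (23 + √41)² ≈ 864.54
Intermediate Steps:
q = 36 (q = 6*(2 + 4) = 6*6 = 36)
(23 + y(5, q))² = (23 + √(5 + 36))² = (23 + √41)²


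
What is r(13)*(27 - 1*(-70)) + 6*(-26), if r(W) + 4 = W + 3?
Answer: 1008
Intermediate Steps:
r(W) = -1 + W (r(W) = -4 + (W + 3) = -4 + (3 + W) = -1 + W)
r(13)*(27 - 1*(-70)) + 6*(-26) = (-1 + 13)*(27 - 1*(-70)) + 6*(-26) = 12*(27 + 70) - 156 = 12*97 - 156 = 1164 - 156 = 1008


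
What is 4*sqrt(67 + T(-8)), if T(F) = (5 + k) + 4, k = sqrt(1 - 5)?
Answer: 4*sqrt(76 + 2*I) ≈ 34.874 + 0.45879*I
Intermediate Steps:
k = 2*I (k = sqrt(-4) = 2*I ≈ 2.0*I)
T(F) = 9 + 2*I (T(F) = (5 + 2*I) + 4 = 9 + 2*I)
4*sqrt(67 + T(-8)) = 4*sqrt(67 + (9 + 2*I)) = 4*sqrt(76 + 2*I)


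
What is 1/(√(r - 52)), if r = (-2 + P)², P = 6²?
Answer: √69/276 ≈ 0.030096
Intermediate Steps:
P = 36
r = 1156 (r = (-2 + 36)² = 34² = 1156)
1/(√(r - 52)) = 1/(√(1156 - 52)) = 1/(√1104) = 1/(4*√69) = √69/276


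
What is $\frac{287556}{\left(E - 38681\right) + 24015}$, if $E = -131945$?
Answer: $- \frac{287556}{146611} \approx -1.9614$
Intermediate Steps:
$\frac{287556}{\left(E - 38681\right) + 24015} = \frac{287556}{\left(-131945 - 38681\right) + 24015} = \frac{287556}{-170626 + 24015} = \frac{287556}{-146611} = 287556 \left(- \frac{1}{146611}\right) = - \frac{287556}{146611}$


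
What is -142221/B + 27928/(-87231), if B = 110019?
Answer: -5159563561/3199022463 ≈ -1.6129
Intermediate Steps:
-142221/B + 27928/(-87231) = -142221/110019 + 27928/(-87231) = -142221*1/110019 + 27928*(-1/87231) = -47407/36673 - 27928/87231 = -5159563561/3199022463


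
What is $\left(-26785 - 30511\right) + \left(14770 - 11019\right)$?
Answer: $-53545$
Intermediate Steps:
$\left(-26785 - 30511\right) + \left(14770 - 11019\right) = -57296 + \left(14770 - 11019\right) = -57296 + 3751 = -53545$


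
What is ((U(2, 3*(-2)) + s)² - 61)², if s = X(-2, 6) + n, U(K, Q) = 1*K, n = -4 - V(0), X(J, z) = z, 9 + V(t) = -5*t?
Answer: 11664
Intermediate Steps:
V(t) = -9 - 5*t
n = 5 (n = -4 - (-9 - 5*0) = -4 - (-9 + 0) = -4 - 1*(-9) = -4 + 9 = 5)
U(K, Q) = K
s = 11 (s = 6 + 5 = 11)
((U(2, 3*(-2)) + s)² - 61)² = ((2 + 11)² - 61)² = (13² - 61)² = (169 - 61)² = 108² = 11664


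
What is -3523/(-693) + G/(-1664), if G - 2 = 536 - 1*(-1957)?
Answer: 4133237/1153152 ≈ 3.5843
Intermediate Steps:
G = 2495 (G = 2 + (536 - 1*(-1957)) = 2 + (536 + 1957) = 2 + 2493 = 2495)
-3523/(-693) + G/(-1664) = -3523/(-693) + 2495/(-1664) = -3523*(-1/693) + 2495*(-1/1664) = 3523/693 - 2495/1664 = 4133237/1153152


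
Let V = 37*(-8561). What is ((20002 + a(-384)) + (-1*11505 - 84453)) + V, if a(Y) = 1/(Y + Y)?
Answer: -301603585/768 ≈ -3.9271e+5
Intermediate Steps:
a(Y) = 1/(2*Y)
V = -316757
((20002 + a(-384)) + (-1*11505 - 84453)) + V = ((20002 + (½)/(-384)) + (-1*11505 - 84453)) - 316757 = ((20002 + (½)*(-1/384)) + (-11505 - 84453)) - 316757 = ((20002 - 1/768) - 95958) - 316757 = (15361535/768 - 95958) - 316757 = -58334209/768 - 316757 = -301603585/768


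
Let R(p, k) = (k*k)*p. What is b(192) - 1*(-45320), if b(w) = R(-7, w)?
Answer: -212728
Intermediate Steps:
R(p, k) = p*k² (R(p, k) = k²*p = p*k²)
b(w) = -7*w²
b(192) - 1*(-45320) = -7*192² - 1*(-45320) = -7*36864 + 45320 = -258048 + 45320 = -212728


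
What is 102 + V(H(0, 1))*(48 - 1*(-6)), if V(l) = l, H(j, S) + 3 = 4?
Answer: 156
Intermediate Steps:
H(j, S) = 1 (H(j, S) = -3 + 4 = 1)
102 + V(H(0, 1))*(48 - 1*(-6)) = 102 + 1*(48 - 1*(-6)) = 102 + 1*(48 + 6) = 102 + 1*54 = 102 + 54 = 156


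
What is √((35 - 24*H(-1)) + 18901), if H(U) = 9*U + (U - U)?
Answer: 12*√133 ≈ 138.39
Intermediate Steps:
H(U) = 9*U (H(U) = 9*U + 0 = 9*U)
√((35 - 24*H(-1)) + 18901) = √((35 - 216*(-1)) + 18901) = √((35 - 24*(-9)) + 18901) = √((35 + 216) + 18901) = √(251 + 18901) = √19152 = 12*√133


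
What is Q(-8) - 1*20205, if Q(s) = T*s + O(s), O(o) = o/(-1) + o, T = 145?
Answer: -21365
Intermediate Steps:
O(o) = 0 (O(o) = o*(-1) + o = -o + o = 0)
Q(s) = 145*s (Q(s) = 145*s + 0 = 145*s)
Q(-8) - 1*20205 = 145*(-8) - 1*20205 = -1160 - 20205 = -21365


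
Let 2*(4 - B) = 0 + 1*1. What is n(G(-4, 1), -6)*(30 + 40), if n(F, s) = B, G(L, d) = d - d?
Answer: 245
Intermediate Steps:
B = 7/2 (B = 4 - (0 + 1*1)/2 = 4 - (0 + 1)/2 = 4 - ½*1 = 4 - ½ = 7/2 ≈ 3.5000)
G(L, d) = 0
n(F, s) = 7/2
n(G(-4, 1), -6)*(30 + 40) = 7*(30 + 40)/2 = (7/2)*70 = 245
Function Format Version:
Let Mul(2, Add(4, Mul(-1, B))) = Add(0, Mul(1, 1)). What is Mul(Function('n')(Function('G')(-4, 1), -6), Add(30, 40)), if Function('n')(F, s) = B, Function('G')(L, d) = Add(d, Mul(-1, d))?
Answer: 245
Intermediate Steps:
B = Rational(7, 2) (B = Add(4, Mul(Rational(-1, 2), Add(0, Mul(1, 1)))) = Add(4, Mul(Rational(-1, 2), Add(0, 1))) = Add(4, Mul(Rational(-1, 2), 1)) = Add(4, Rational(-1, 2)) = Rational(7, 2) ≈ 3.5000)
Function('G')(L, d) = 0
Function('n')(F, s) = Rational(7, 2)
Mul(Function('n')(Function('G')(-4, 1), -6), Add(30, 40)) = Mul(Rational(7, 2), Add(30, 40)) = Mul(Rational(7, 2), 70) = 245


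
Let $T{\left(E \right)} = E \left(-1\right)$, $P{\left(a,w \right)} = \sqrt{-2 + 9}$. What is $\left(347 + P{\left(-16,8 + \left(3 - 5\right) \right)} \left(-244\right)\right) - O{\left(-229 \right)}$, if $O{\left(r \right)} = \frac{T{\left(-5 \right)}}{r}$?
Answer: $\frac{79468}{229} - 244 \sqrt{7} \approx -298.54$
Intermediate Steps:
$P{\left(a,w \right)} = \sqrt{7}$
$T{\left(E \right)} = - E$
$O{\left(r \right)} = \frac{5}{r}$ ($O{\left(r \right)} = \frac{\left(-1\right) \left(-5\right)}{r} = \frac{5}{r}$)
$\left(347 + P{\left(-16,8 + \left(3 - 5\right) \right)} \left(-244\right)\right) - O{\left(-229 \right)} = \left(347 + \sqrt{7} \left(-244\right)\right) - \frac{5}{-229} = \left(347 - 244 \sqrt{7}\right) - 5 \left(- \frac{1}{229}\right) = \left(347 - 244 \sqrt{7}\right) - - \frac{5}{229} = \left(347 - 244 \sqrt{7}\right) + \frac{5}{229} = \frac{79468}{229} - 244 \sqrt{7}$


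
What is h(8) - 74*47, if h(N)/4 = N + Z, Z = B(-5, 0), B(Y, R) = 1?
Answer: -3442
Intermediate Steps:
Z = 1
h(N) = 4 + 4*N (h(N) = 4*(N + 1) = 4*(1 + N) = 4 + 4*N)
h(8) - 74*47 = (4 + 4*8) - 74*47 = (4 + 32) - 3478 = 36 - 3478 = -3442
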